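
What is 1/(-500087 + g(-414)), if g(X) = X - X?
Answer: -1/500087 ≈ -1.9997e-6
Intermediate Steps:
g(X) = 0
1/(-500087 + g(-414)) = 1/(-500087 + 0) = 1/(-500087) = -1/500087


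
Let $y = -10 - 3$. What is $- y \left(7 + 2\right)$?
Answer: $117$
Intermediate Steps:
$y = -13$
$- y \left(7 + 2\right) = \left(-1\right) \left(-13\right) \left(7 + 2\right) = 13 \cdot 9 = 117$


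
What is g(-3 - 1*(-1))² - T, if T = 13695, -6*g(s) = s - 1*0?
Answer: -123254/9 ≈ -13695.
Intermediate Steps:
g(s) = -s/6 (g(s) = -(s - 1*0)/6 = -(s + 0)/6 = -s/6)
g(-3 - 1*(-1))² - T = (-(-3 - 1*(-1))/6)² - 1*13695 = (-(-3 + 1)/6)² - 13695 = (-⅙*(-2))² - 13695 = (⅓)² - 13695 = ⅑ - 13695 = -123254/9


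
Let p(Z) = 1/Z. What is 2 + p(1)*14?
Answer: 16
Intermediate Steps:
p(Z) = 1/Z
2 + p(1)*14 = 2 + 14/1 = 2 + 1*14 = 2 + 14 = 16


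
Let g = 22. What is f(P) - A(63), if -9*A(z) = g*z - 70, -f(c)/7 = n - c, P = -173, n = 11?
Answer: -10276/9 ≈ -1141.8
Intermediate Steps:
f(c) = -77 + 7*c (f(c) = -7*(11 - c) = -77 + 7*c)
A(z) = 70/9 - 22*z/9 (A(z) = -(22*z - 70)/9 = -(-70 + 22*z)/9 = 70/9 - 22*z/9)
f(P) - A(63) = (-77 + 7*(-173)) - (70/9 - 22/9*63) = (-77 - 1211) - (70/9 - 154) = -1288 - 1*(-1316/9) = -1288 + 1316/9 = -10276/9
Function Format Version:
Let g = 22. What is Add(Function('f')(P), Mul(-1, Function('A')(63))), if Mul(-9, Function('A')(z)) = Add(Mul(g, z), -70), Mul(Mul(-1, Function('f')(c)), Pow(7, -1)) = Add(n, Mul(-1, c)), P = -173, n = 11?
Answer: Rational(-10276, 9) ≈ -1141.8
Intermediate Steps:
Function('f')(c) = Add(-77, Mul(7, c)) (Function('f')(c) = Mul(-7, Add(11, Mul(-1, c))) = Add(-77, Mul(7, c)))
Function('A')(z) = Add(Rational(70, 9), Mul(Rational(-22, 9), z)) (Function('A')(z) = Mul(Rational(-1, 9), Add(Mul(22, z), -70)) = Mul(Rational(-1, 9), Add(-70, Mul(22, z))) = Add(Rational(70, 9), Mul(Rational(-22, 9), z)))
Add(Function('f')(P), Mul(-1, Function('A')(63))) = Add(Add(-77, Mul(7, -173)), Mul(-1, Add(Rational(70, 9), Mul(Rational(-22, 9), 63)))) = Add(Add(-77, -1211), Mul(-1, Add(Rational(70, 9), -154))) = Add(-1288, Mul(-1, Rational(-1316, 9))) = Add(-1288, Rational(1316, 9)) = Rational(-10276, 9)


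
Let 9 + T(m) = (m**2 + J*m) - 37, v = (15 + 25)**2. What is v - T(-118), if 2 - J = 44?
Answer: -17234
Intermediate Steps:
J = -42 (J = 2 - 1*44 = 2 - 44 = -42)
v = 1600 (v = 40**2 = 1600)
T(m) = -46 + m**2 - 42*m (T(m) = -9 + ((m**2 - 42*m) - 37) = -9 + (-37 + m**2 - 42*m) = -46 + m**2 - 42*m)
v - T(-118) = 1600 - (-46 + (-118)**2 - 42*(-118)) = 1600 - (-46 + 13924 + 4956) = 1600 - 1*18834 = 1600 - 18834 = -17234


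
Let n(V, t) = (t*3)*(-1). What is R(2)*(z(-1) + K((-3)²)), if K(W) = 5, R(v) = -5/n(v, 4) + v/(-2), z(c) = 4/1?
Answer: -21/4 ≈ -5.2500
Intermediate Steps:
n(V, t) = -3*t (n(V, t) = (3*t)*(-1) = -3*t)
z(c) = 4 (z(c) = 4*1 = 4)
R(v) = 5/12 - v/2 (R(v) = -5/((-3*4)) + v/(-2) = -5/(-12) + v*(-½) = -5*(-1/12) - v/2 = 5/12 - v/2)
R(2)*(z(-1) + K((-3)²)) = (5/12 - ½*2)*(4 + 5) = (5/12 - 1)*9 = -7/12*9 = -21/4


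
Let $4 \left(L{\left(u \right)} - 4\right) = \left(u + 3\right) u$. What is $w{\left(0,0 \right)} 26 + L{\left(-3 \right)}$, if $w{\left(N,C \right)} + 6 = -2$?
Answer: $-204$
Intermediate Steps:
$L{\left(u \right)} = 4 + \frac{u \left(3 + u\right)}{4}$ ($L{\left(u \right)} = 4 + \frac{\left(u + 3\right) u}{4} = 4 + \frac{\left(3 + u\right) u}{4} = 4 + \frac{u \left(3 + u\right)}{4}$)
$w{\left(N,C \right)} = -8$ ($w{\left(N,C \right)} = -6 - 2 = -8$)
$w{\left(0,0 \right)} 26 + L{\left(-3 \right)} = \left(-8\right) 26 + \left(4 + \frac{\left(-3\right)^{2}}{4} + \frac{3}{4} \left(-3\right)\right) = -208 + \left(4 + \frac{1}{4} \cdot 9 - \frac{9}{4}\right) = -208 + \left(4 + \frac{9}{4} - \frac{9}{4}\right) = -208 + 4 = -204$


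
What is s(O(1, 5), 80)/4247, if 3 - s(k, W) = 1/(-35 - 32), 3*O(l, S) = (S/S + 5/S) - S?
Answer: 202/284549 ≈ 0.00070990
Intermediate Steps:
O(l, S) = ⅓ - S/3 + 5/(3*S) (O(l, S) = ((S/S + 5/S) - S)/3 = ((1 + 5/S) - S)/3 = (1 - S + 5/S)/3 = ⅓ - S/3 + 5/(3*S))
s(k, W) = 202/67 (s(k, W) = 3 - 1/(-35 - 32) = 3 - 1/(-67) = 3 - 1*(-1/67) = 3 + 1/67 = 202/67)
s(O(1, 5), 80)/4247 = (202/67)/4247 = (202/67)*(1/4247) = 202/284549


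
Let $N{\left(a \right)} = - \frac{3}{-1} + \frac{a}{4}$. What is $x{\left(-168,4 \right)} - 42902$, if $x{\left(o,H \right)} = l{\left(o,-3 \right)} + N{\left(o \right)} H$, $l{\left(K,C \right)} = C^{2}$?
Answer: $-43049$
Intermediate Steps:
$N{\left(a \right)} = 3 + \frac{a}{4}$ ($N{\left(a \right)} = \left(-3\right) \left(-1\right) + a \frac{1}{4} = 3 + \frac{a}{4}$)
$x{\left(o,H \right)} = 9 + H \left(3 + \frac{o}{4}\right)$ ($x{\left(o,H \right)} = \left(-3\right)^{2} + \left(3 + \frac{o}{4}\right) H = 9 + H \left(3 + \frac{o}{4}\right)$)
$x{\left(-168,4 \right)} - 42902 = \left(9 + \frac{1}{4} \cdot 4 \left(12 - 168\right)\right) - 42902 = \left(9 + \frac{1}{4} \cdot 4 \left(-156\right)\right) - 42902 = \left(9 - 156\right) - 42902 = -147 - 42902 = -43049$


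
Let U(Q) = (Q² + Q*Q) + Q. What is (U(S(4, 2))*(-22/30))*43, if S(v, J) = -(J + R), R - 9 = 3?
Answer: -59598/5 ≈ -11920.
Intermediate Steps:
R = 12 (R = 9 + 3 = 12)
S(v, J) = -12 - J (S(v, J) = -(J + 12) = -(12 + J) = -12 - J)
U(Q) = Q + 2*Q² (U(Q) = (Q² + Q²) + Q = 2*Q² + Q = Q + 2*Q²)
(U(S(4, 2))*(-22/30))*43 = (((-12 - 1*2)*(1 + 2*(-12 - 1*2)))*(-22/30))*43 = (((-12 - 2)*(1 + 2*(-12 - 2)))*(-22*1/30))*43 = (-14*(1 + 2*(-14))*(-11/15))*43 = (-14*(1 - 28)*(-11/15))*43 = (-14*(-27)*(-11/15))*43 = (378*(-11/15))*43 = -1386/5*43 = -59598/5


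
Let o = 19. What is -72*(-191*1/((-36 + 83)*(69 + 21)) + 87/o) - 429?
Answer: -3373009/4465 ≈ -755.43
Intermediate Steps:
-72*(-191*1/((-36 + 83)*(69 + 21)) + 87/o) - 429 = -72*(-191*1/((-36 + 83)*(69 + 21)) + 87/19) - 429 = -72*(-191/(47*90) + 87*(1/19)) - 429 = -72*(-191/4230 + 87/19) - 429 = -72*364381/80370 - 429 = -1457524/4465 - 429 = -3373009/4465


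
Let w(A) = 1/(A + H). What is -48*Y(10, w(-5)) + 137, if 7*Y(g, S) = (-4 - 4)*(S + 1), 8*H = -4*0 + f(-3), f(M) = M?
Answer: 7811/43 ≈ 181.65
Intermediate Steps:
H = -3/8 (H = (-4*0 - 3)/8 = (0 - 3)/8 = (⅛)*(-3) = -3/8 ≈ -0.37500)
w(A) = 1/(-3/8 + A) (w(A) = 1/(A - 3/8) = 1/(-3/8 + A))
Y(g, S) = -8/7 - 8*S/7 (Y(g, S) = ((-4 - 4)*(S + 1))/7 = (-8*(1 + S))/7 = (-8 - 8*S)/7 = -8/7 - 8*S/7)
-48*Y(10, w(-5)) + 137 = -48*(-8/7 - 64/(7*(-3 + 8*(-5)))) + 137 = -48*(-8/7 - 64/(7*(-3 - 40))) + 137 = -48*(-8/7 - 64/(7*(-43))) + 137 = -48*(-8/7 - 64*(-1)/(7*43)) + 137 = -48*(-8/7 - 8/7*(-8/43)) + 137 = -48*(-8/7 + 64/301) + 137 = -48*(-40/43) + 137 = 1920/43 + 137 = 7811/43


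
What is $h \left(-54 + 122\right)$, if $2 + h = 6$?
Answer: $272$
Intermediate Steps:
$h = 4$ ($h = -2 + 6 = 4$)
$h \left(-54 + 122\right) = 4 \left(-54 + 122\right) = 4 \cdot 68 = 272$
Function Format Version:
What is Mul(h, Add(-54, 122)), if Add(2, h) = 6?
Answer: 272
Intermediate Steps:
h = 4 (h = Add(-2, 6) = 4)
Mul(h, Add(-54, 122)) = Mul(4, Add(-54, 122)) = Mul(4, 68) = 272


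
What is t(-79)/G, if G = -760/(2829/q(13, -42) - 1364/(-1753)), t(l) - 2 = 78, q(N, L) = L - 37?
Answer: 9702962/2631253 ≈ 3.6876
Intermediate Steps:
q(N, L) = -37 + L
t(l) = 80 (t(l) = 2 + 78 = 80)
G = 105250120/4851481 (G = -760/(2829/(-37 - 42) - 1364/(-1753)) = -760/(2829/(-79) - 1364*(-1/1753)) = -760/(2829*(-1/79) + 1364/1753) = -760/(-2829/79 + 1364/1753) = -760/(-4851481/138487) = -760*(-138487/4851481) = 105250120/4851481 ≈ 21.694)
t(-79)/G = 80/(105250120/4851481) = 80*(4851481/105250120) = 9702962/2631253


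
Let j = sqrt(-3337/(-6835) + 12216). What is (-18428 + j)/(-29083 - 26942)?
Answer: 18428/56025 - sqrt(570720428995)/382930875 ≈ 0.32695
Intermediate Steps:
j = sqrt(570720428995)/6835 (j = sqrt(-3337*(-1/6835) + 12216) = sqrt(3337/6835 + 12216) = sqrt(83499697/6835) = sqrt(570720428995)/6835 ≈ 110.53)
(-18428 + j)/(-29083 - 26942) = (-18428 + sqrt(570720428995)/6835)/(-29083 - 26942) = (-18428 + sqrt(570720428995)/6835)/(-56025) = (-18428 + sqrt(570720428995)/6835)*(-1/56025) = 18428/56025 - sqrt(570720428995)/382930875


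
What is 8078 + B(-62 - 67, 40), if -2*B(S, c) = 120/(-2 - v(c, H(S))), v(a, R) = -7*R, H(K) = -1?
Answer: 24254/3 ≈ 8084.7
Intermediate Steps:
B(S, c) = 20/3 (B(S, c) = -60/(-2 - (-7)*(-1)) = -60/(-2 - 1*7) = -60/(-2 - 7) = -60/(-9) = -60*(-1)/9 = -½*(-40/3) = 20/3)
8078 + B(-62 - 67, 40) = 8078 + 20/3 = 24254/3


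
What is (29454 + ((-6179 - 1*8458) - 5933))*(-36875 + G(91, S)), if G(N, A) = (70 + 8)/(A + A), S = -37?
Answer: -12121453976/37 ≈ -3.2761e+8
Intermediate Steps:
G(N, A) = 39/A (G(N, A) = 78/((2*A)) = 78*(1/(2*A)) = 39/A)
(29454 + ((-6179 - 1*8458) - 5933))*(-36875 + G(91, S)) = (29454 + ((-6179 - 1*8458) - 5933))*(-36875 + 39/(-37)) = (29454 + ((-6179 - 8458) - 5933))*(-36875 + 39*(-1/37)) = (29454 + (-14637 - 5933))*(-36875 - 39/37) = (29454 - 20570)*(-1364414/37) = 8884*(-1364414/37) = -12121453976/37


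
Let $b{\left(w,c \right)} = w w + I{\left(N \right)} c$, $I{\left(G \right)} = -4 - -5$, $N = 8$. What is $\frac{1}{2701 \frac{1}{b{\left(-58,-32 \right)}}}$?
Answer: $\frac{3332}{2701} \approx 1.2336$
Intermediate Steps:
$I{\left(G \right)} = 1$ ($I{\left(G \right)} = -4 + 5 = 1$)
$b{\left(w,c \right)} = c + w^{2}$ ($b{\left(w,c \right)} = w w + 1 c = w^{2} + c = c + w^{2}$)
$\frac{1}{2701 \frac{1}{b{\left(-58,-32 \right)}}} = \frac{1}{2701 \frac{1}{-32 + \left(-58\right)^{2}}} = \frac{1}{2701 \frac{1}{-32 + 3364}} = \frac{1}{2701 \cdot \frac{1}{3332}} = \frac{1}{\frac{2701}{3332}} = \frac{3332}{2701}$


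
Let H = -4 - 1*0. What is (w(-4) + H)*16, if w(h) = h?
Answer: -128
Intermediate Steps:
H = -4 (H = -4 + 0 = -4)
(w(-4) + H)*16 = (-4 - 4)*16 = -8*16 = -128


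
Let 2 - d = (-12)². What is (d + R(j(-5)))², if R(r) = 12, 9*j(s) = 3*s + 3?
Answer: 16900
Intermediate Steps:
d = -142 (d = 2 - 1*(-12)² = 2 - 1*144 = 2 - 144 = -142)
j(s) = ⅓ + s/3 (j(s) = (3*s + 3)/9 = (3 + 3*s)/9 = ⅓ + s/3)
(d + R(j(-5)))² = (-142 + 12)² = (-130)² = 16900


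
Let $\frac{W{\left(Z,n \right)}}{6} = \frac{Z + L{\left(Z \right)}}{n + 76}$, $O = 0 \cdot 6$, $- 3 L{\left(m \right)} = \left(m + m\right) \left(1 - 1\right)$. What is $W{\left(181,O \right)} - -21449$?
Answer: $\frac{815605}{38} \approx 21463.0$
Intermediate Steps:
$L{\left(m \right)} = 0$ ($L{\left(m \right)} = - \frac{\left(m + m\right) \left(1 - 1\right)}{3} = - \frac{2 m 0}{3} = \left(- \frac{1}{3}\right) 0 = 0$)
$O = 0$
$W{\left(Z,n \right)} = \frac{6 Z}{76 + n}$ ($W{\left(Z,n \right)} = 6 \frac{Z + 0}{n + 76} = 6 \frac{Z}{76 + n} = \frac{6 Z}{76 + n}$)
$W{\left(181,O \right)} - -21449 = 6 \cdot 181 \frac{1}{76 + 0} - -21449 = 6 \cdot 181 \cdot \frac{1}{76} + 21449 = \frac{543}{38} + 21449 = \frac{815605}{38}$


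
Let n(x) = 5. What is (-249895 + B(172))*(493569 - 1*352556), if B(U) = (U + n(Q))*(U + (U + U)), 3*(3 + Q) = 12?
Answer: -22359444319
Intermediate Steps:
Q = 1 (Q = -3 + (⅓)*12 = -3 + 4 = 1)
B(U) = 3*U*(5 + U) (B(U) = (U + 5)*(U + (U + U)) = (5 + U)*(U + 2*U) = (5 + U)*(3*U) = 3*U*(5 + U))
(-249895 + B(172))*(493569 - 1*352556) = (-249895 + 3*172*(5 + 172))*(493569 - 1*352556) = (-249895 + 3*172*177)*(493569 - 352556) = (-249895 + 91332)*141013 = -158563*141013 = -22359444319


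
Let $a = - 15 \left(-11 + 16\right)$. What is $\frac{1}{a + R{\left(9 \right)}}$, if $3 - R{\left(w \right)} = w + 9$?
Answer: $- \frac{1}{90} \approx -0.011111$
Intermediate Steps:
$R{\left(w \right)} = -6 - w$ ($R{\left(w \right)} = 3 - \left(w + 9\right) = 3 - \left(9 + w\right) = -6 - w$)
$a = -75$ ($a = \left(-15\right) 5 = -75$)
$\frac{1}{a + R{\left(9 \right)}} = \frac{1}{-75 - 15} = \frac{1}{-90} = - \frac{1}{90}$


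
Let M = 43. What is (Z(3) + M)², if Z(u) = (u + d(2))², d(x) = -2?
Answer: 1936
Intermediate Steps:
Z(u) = (-2 + u)² (Z(u) = (u - 2)² = (-2 + u)²)
(Z(3) + M)² = ((-2 + 3)² + 43)² = (1² + 43)² = (1 + 43)² = 44² = 1936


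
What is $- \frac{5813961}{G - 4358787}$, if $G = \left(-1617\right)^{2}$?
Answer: $\frac{1937987}{581366} \approx 3.3335$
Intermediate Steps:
$G = 2614689$
$- \frac{5813961}{G - 4358787} = - \frac{5813961}{2614689 - 4358787} = - \frac{5813961}{-1744098} = \left(-5813961\right) \left(- \frac{1}{1744098}\right) = \frac{1937987}{581366}$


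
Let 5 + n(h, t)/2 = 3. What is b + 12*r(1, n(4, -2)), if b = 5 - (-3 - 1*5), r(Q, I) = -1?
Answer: 1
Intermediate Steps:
n(h, t) = -4 (n(h, t) = -10 + 2*3 = -10 + 6 = -4)
b = 13 (b = 5 - (-3 - 5) = 5 - 1*(-8) = 5 + 8 = 13)
b + 12*r(1, n(4, -2)) = 13 + 12*(-1) = 13 - 12 = 1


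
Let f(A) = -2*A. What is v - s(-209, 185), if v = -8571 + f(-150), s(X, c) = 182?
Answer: -8453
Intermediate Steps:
v = -8271 (v = -8571 - 2*(-150) = -8571 + 300 = -8271)
v - s(-209, 185) = -8271 - 1*182 = -8271 - 182 = -8453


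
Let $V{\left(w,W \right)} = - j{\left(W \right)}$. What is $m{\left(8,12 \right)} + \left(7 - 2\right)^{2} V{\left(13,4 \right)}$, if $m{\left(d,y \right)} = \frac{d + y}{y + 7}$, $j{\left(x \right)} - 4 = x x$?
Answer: $- \frac{9480}{19} \approx -498.95$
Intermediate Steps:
$j{\left(x \right)} = 4 + x^{2}$ ($j{\left(x \right)} = 4 + x x = 4 + x^{2}$)
$V{\left(w,W \right)} = -4 - W^{2}$ ($V{\left(w,W \right)} = - (4 + W^{2}) = -4 - W^{2}$)
$m{\left(d,y \right)} = \frac{d + y}{7 + y}$
$m{\left(8,12 \right)} + \left(7 - 2\right)^{2} V{\left(13,4 \right)} = \frac{8 + 12}{7 + 12} + \left(7 - 2\right)^{2} \left(-4 - 4^{2}\right) = \frac{1}{19} \cdot 20 + 5^{2} \left(-4 - 16\right) = \frac{1}{19} \cdot 20 + 25 \left(-4 - 16\right) = \frac{20}{19} + 25 \left(-20\right) = \frac{20}{19} - 500 = - \frac{9480}{19}$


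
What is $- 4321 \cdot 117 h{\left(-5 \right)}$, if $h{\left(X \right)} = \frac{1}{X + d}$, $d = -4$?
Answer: $56173$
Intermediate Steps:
$h{\left(X \right)} = \frac{1}{-4 + X}$ ($h{\left(X \right)} = \frac{1}{X - 4} = \frac{1}{-4 + X}$)
$- 4321 \cdot 117 h{\left(-5 \right)} = - 4321 \frac{117}{-4 - 5} = - 4321 \frac{117}{-9} = - 4321 \cdot 117 \left(- \frac{1}{9}\right) = \left(-4321\right) \left(-13\right) = 56173$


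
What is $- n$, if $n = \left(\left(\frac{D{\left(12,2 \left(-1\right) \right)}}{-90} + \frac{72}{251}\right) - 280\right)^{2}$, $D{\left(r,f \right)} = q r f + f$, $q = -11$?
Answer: $- \frac{10190402602081}{127577025} \approx -79877.0$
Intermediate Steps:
$D{\left(r,f \right)} = f - 11 f r$ ($D{\left(r,f \right)} = - 11 r f + f = - 11 f r + f = f - 11 f r$)
$n = \frac{10190402602081}{127577025}$ ($n = \left(\left(\frac{2 \left(-1\right) \left(1 - 132\right)}{-90} + \frac{72}{251}\right) - 280\right)^{2} = \left(\left(- 2 \left(1 - 132\right) \left(- \frac{1}{90}\right) + 72 \cdot \frac{1}{251}\right) - 280\right)^{2} = \left(\left(\left(-2\right) \left(-131\right) \left(- \frac{1}{90}\right) + \frac{72}{251}\right) - 280\right)^{2} = \left(\left(262 \left(- \frac{1}{90}\right) + \frac{72}{251}\right) - 280\right)^{2} = \left(\left(- \frac{131}{45} + \frac{72}{251}\right) - 280\right)^{2} = \left(- \frac{29641}{11295} - 280\right)^{2} = \left(- \frac{3192241}{11295}\right)^{2} = \frac{10190402602081}{127577025} \approx 79877.0$)
$- n = \left(-1\right) \frac{10190402602081}{127577025} = - \frac{10190402602081}{127577025}$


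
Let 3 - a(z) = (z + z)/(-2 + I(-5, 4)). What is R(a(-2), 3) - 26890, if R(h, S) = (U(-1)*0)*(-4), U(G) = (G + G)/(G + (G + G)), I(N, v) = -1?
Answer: -26890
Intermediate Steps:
U(G) = 2/3 (U(G) = (2*G)/(G + 2*G) = (2*G)/((3*G)) = (2*G)*(1/(3*G)) = 2/3)
a(z) = 3 + 2*z/3 (a(z) = 3 - (z + z)/(-2 - 1) = 3 - 2*z/(-3) = 3 - 2*z*(-1)/3 = 3 - (-2)*z/3 = 3 + 2*z/3)
R(h, S) = 0 (R(h, S) = ((2/3)*0)*(-4) = 0*(-4) = 0)
R(a(-2), 3) - 26890 = 0 - 26890 = -26890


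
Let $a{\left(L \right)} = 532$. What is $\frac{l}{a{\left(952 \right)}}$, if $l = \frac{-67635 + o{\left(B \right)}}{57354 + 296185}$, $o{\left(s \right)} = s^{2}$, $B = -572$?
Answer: $\frac{259549}{188082748} \approx 0.00138$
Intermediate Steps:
$l = \frac{259549}{353539}$ ($l = \frac{-67635 + \left(-572\right)^{2}}{57354 + 296185} = \frac{-67635 + 327184}{353539} = 259549 \cdot \frac{1}{353539} = \frac{259549}{353539} \approx 0.73415$)
$\frac{l}{a{\left(952 \right)}} = \frac{259549}{353539 \cdot 532} = \frac{259549}{353539} \cdot \frac{1}{532} = \frac{259549}{188082748}$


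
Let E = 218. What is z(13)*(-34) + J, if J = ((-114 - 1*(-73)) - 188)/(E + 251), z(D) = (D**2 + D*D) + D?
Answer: -5597275/469 ≈ -11934.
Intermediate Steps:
z(D) = D + 2*D**2 (z(D) = (D**2 + D**2) + D = 2*D**2 + D = D + 2*D**2)
J = -229/469 (J = ((-114 - 1*(-73)) - 188)/(218 + 251) = ((-114 + 73) - 188)/469 = (-41 - 188)*(1/469) = -229*1/469 = -229/469 ≈ -0.48827)
z(13)*(-34) + J = (13*(1 + 2*13))*(-34) - 229/469 = (13*(1 + 26))*(-34) - 229/469 = (13*27)*(-34) - 229/469 = 351*(-34) - 229/469 = -11934 - 229/469 = -5597275/469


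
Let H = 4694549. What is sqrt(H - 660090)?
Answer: sqrt(4034459) ≈ 2008.6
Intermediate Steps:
sqrt(H - 660090) = sqrt(4694549 - 660090) = sqrt(4034459)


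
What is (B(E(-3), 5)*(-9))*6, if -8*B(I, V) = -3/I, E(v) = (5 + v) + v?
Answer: 81/4 ≈ 20.250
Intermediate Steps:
E(v) = 5 + 2*v
B(I, V) = 3/(8*I) (B(I, V) = -(-3)/(8*I) = 3/(8*I))
(B(E(-3), 5)*(-9))*6 = ((3/(8*(5 + 2*(-3))))*(-9))*6 = ((3/(8*(5 - 6)))*(-9))*6 = (((3/8)/(-1))*(-9))*6 = (((3/8)*(-1))*(-9))*6 = -3/8*(-9)*6 = (27/8)*6 = 81/4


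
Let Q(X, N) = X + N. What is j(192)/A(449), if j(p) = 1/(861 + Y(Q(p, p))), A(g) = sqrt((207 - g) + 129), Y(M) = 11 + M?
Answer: -I*sqrt(113)/141928 ≈ -7.4898e-5*I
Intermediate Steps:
Q(X, N) = N + X
A(g) = sqrt(336 - g)
j(p) = 1/(872 + 2*p) (j(p) = 1/(861 + (11 + (p + p))) = 1/(861 + (11 + 2*p)) = 1/(872 + 2*p))
j(192)/A(449) = (1/(2*(436 + 192)))/(sqrt(336 - 1*449)) = ((1/2)/628)/(sqrt(336 - 449)) = ((1/2)*(1/628))/(sqrt(-113)) = 1/(1256*((I*sqrt(113)))) = (-I*sqrt(113)/113)/1256 = -I*sqrt(113)/141928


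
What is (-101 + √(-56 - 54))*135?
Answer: -13635 + 135*I*√110 ≈ -13635.0 + 1415.9*I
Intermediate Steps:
(-101 + √(-56 - 54))*135 = (-101 + √(-110))*135 = (-101 + I*√110)*135 = -13635 + 135*I*√110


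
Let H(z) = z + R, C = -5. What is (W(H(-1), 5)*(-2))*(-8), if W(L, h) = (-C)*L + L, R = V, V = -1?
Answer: -192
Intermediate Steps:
R = -1
H(z) = -1 + z (H(z) = z - 1 = -1 + z)
W(L, h) = 6*L (W(L, h) = (-1*(-5))*L + L = 5*L + L = 6*L)
(W(H(-1), 5)*(-2))*(-8) = ((6*(-1 - 1))*(-2))*(-8) = ((6*(-2))*(-2))*(-8) = -12*(-2)*(-8) = 24*(-8) = -192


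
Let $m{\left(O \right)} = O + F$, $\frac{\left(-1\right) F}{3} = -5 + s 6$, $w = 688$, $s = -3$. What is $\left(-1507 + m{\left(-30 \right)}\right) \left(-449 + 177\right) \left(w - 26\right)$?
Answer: $264333952$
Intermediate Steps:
$F = 69$ ($F = - 3 \left(-5 - 18\right) = \left(-3\right) \left(-23\right) = 69$)
$m{\left(O \right)} = 69 + O$ ($m{\left(O \right)} = O + 69 = 69 + O$)
$\left(-1507 + m{\left(-30 \right)}\right) \left(-449 + 177\right) \left(w - 26\right) = \left(-1507 + \left(69 - 30\right)\right) \left(-449 + 177\right) \left(688 - 26\right) = \left(-1507 + 39\right) \left(\left(-272\right) 662\right) = \left(-1468\right) \left(-180064\right) = 264333952$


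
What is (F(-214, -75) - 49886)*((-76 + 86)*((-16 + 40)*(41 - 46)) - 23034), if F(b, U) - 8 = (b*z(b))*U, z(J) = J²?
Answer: -17811406493748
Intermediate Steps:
F(b, U) = 8 + U*b³ (F(b, U) = 8 + (b*b²)*U = 8 + b³*U = 8 + U*b³)
(F(-214, -75) - 49886)*((-76 + 86)*((-16 + 40)*(41 - 46)) - 23034) = ((8 - 75*(-214)³) - 49886)*((-76 + 86)*((-16 + 40)*(41 - 46)) - 23034) = ((8 - 75*(-9800344)) - 49886)*(10*(24*(-5)) - 23034) = ((8 + 735025800) - 49886)*(10*(-120) - 23034) = (735025808 - 49886)*(-1200 - 23034) = 734975922*(-24234) = -17811406493748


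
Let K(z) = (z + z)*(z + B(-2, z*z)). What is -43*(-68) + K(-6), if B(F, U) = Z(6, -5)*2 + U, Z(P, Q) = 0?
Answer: 2564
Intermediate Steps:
B(F, U) = U (B(F, U) = 0*2 + U = 0 + U = U)
K(z) = 2*z*(z + z**2) (K(z) = (z + z)*(z + z*z) = (2*z)*(z + z**2) = 2*z*(z + z**2))
-43*(-68) + K(-6) = -43*(-68) + 2*(-6)**2*(1 - 6) = 2924 + 2*36*(-5) = 2924 - 360 = 2564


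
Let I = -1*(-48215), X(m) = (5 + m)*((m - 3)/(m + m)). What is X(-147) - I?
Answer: -2366085/49 ≈ -48287.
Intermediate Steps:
X(m) = (-3 + m)*(5 + m)/(2*m) (X(m) = (5 + m)*((-3 + m)/((2*m))) = (5 + m)*((-3 + m)*(1/(2*m))) = (5 + m)*((-3 + m)/(2*m)) = (-3 + m)*(5 + m)/(2*m))
I = 48215
X(-147) - I = (1/2)*(-15 - 147*(2 - 147))/(-147) - 1*48215 = (1/2)*(-1/147)*(-15 - 147*(-145)) - 48215 = (1/2)*(-1/147)*(-15 + 21315) - 48215 = (1/2)*(-1/147)*21300 - 48215 = -3550/49 - 48215 = -2366085/49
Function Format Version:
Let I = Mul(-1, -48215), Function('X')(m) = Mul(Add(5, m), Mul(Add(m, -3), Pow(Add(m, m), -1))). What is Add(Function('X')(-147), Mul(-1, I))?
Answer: Rational(-2366085, 49) ≈ -48287.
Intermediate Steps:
Function('X')(m) = Mul(Rational(1, 2), Pow(m, -1), Add(-3, m), Add(5, m)) (Function('X')(m) = Mul(Add(5, m), Mul(Add(-3, m), Pow(Mul(2, m), -1))) = Mul(Add(5, m), Mul(Add(-3, m), Mul(Rational(1, 2), Pow(m, -1)))) = Mul(Add(5, m), Mul(Rational(1, 2), Pow(m, -1), Add(-3, m))) = Mul(Rational(1, 2), Pow(m, -1), Add(-3, m), Add(5, m)))
I = 48215
Add(Function('X')(-147), Mul(-1, I)) = Add(Mul(Rational(1, 2), Pow(-147, -1), Add(-15, Mul(-147, Add(2, -147)))), Mul(-1, 48215)) = Add(Mul(Rational(1, 2), Rational(-1, 147), Add(-15, Mul(-147, -145))), -48215) = Add(Mul(Rational(1, 2), Rational(-1, 147), Add(-15, 21315)), -48215) = Add(Mul(Rational(1, 2), Rational(-1, 147), 21300), -48215) = Add(Rational(-3550, 49), -48215) = Rational(-2366085, 49)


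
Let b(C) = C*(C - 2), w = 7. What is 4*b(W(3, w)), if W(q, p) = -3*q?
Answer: 396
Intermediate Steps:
b(C) = C*(-2 + C)
4*b(W(3, w)) = 4*((-3*3)*(-2 - 3*3)) = 4*(-9*(-2 - 9)) = 4*(-9*(-11)) = 4*99 = 396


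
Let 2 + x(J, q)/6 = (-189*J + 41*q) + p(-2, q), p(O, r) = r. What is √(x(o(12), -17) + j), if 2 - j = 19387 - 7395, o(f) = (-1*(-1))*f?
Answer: I*√29894 ≈ 172.9*I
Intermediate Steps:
o(f) = f (o(f) = 1*f = f)
j = -11990 (j = 2 - (19387 - 7395) = 2 - 1*11992 = 2 - 11992 = -11990)
x(J, q) = -12 - 1134*J + 252*q (x(J, q) = -12 + 6*((-189*J + 41*q) + q) = -12 + 6*(-189*J + 42*q) = -12 + (-1134*J + 252*q) = -12 - 1134*J + 252*q)
√(x(o(12), -17) + j) = √((-12 - 1134*12 + 252*(-17)) - 11990) = √((-12 - 13608 - 4284) - 11990) = √(-17904 - 11990) = √(-29894) = I*√29894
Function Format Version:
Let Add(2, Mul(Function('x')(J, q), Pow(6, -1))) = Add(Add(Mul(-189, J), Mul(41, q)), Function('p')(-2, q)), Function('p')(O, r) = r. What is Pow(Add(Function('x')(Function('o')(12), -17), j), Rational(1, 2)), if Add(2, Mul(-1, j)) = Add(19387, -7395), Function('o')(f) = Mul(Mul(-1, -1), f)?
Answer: Mul(I, Pow(29894, Rational(1, 2))) ≈ Mul(172.90, I)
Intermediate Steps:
Function('o')(f) = f (Function('o')(f) = Mul(1, f) = f)
j = -11990 (j = Add(2, Mul(-1, Add(19387, -7395))) = Add(2, Mul(-1, 11992)) = Add(2, -11992) = -11990)
Function('x')(J, q) = Add(-12, Mul(-1134, J), Mul(252, q)) (Function('x')(J, q) = Add(-12, Mul(6, Add(Add(Mul(-189, J), Mul(41, q)), q))) = Add(-12, Mul(6, Add(Mul(-189, J), Mul(42, q)))) = Add(-12, Add(Mul(-1134, J), Mul(252, q))) = Add(-12, Mul(-1134, J), Mul(252, q)))
Pow(Add(Function('x')(Function('o')(12), -17), j), Rational(1, 2)) = Pow(Add(Add(-12, Mul(-1134, 12), Mul(252, -17)), -11990), Rational(1, 2)) = Pow(Add(Add(-12, -13608, -4284), -11990), Rational(1, 2)) = Pow(Add(-17904, -11990), Rational(1, 2)) = Pow(-29894, Rational(1, 2)) = Mul(I, Pow(29894, Rational(1, 2)))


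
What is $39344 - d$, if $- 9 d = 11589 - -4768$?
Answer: $\frac{370453}{9} \approx 41161.0$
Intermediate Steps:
$d = - \frac{16357}{9}$ ($d = - \frac{11589 - -4768}{9} = - \frac{11589 + 4768}{9} = \left(- \frac{1}{9}\right) 16357 = - \frac{16357}{9} \approx -1817.4$)
$39344 - d = 39344 - - \frac{16357}{9} = 39344 + \frac{16357}{9} = \frac{370453}{9}$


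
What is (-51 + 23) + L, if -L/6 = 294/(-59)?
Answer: 112/59 ≈ 1.8983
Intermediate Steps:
L = 1764/59 (L = -1764/(-59) = -1764*(-1)/59 = -6*(-294/59) = 1764/59 ≈ 29.898)
(-51 + 23) + L = (-51 + 23) + 1764/59 = -28 + 1764/59 = 112/59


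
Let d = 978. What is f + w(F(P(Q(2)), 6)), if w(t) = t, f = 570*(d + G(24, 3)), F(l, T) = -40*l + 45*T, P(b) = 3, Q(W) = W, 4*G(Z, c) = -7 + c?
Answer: 557040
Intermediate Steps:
G(Z, c) = -7/4 + c/4 (G(Z, c) = (-7 + c)/4 = -7/4 + c/4)
f = 556890 (f = 570*(978 + (-7/4 + (¼)*3)) = 570*(978 + (-7/4 + ¾)) = 570*(978 - 1) = 570*977 = 556890)
f + w(F(P(Q(2)), 6)) = 556890 + (-40*3 + 45*6) = 556890 + (-120 + 270) = 556890 + 150 = 557040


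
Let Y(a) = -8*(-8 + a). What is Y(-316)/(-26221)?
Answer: -2592/26221 ≈ -0.098852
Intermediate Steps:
Y(a) = 64 - 8*a
Y(-316)/(-26221) = (64 - 8*(-316))/(-26221) = (64 + 2528)*(-1/26221) = 2592*(-1/26221) = -2592/26221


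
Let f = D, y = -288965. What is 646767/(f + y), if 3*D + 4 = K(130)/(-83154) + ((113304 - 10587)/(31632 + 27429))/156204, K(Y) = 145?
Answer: -9188194606941284748/4105155196272346253 ≈ -2.2382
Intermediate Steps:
D = -18949996966793/14206344181044 (D = -4/3 + (145/(-83154) + ((113304 - 10587)/(31632 + 27429))/156204)/3 = -4/3 + (145*(-1/83154) + (102717/59061)*(1/156204))/3 = -4/3 + (-145/83154 + (102717*(1/59061))*(1/156204))/3 = -4/3 + (-145/83154 + (34239/19687)*(1/156204))/3 = -4/3 + (-145/83154 + 11413/1025062716)/3 = -4/3 + (1/3)*(-8204725401/4735448060348) = -4/3 - 2734908467/4735448060348 = -18949996966793/14206344181044 ≈ -1.3339)
f = -18949996966793/14206344181044 ≈ -1.3339
646767/(f + y) = 646767/(-18949996966793/14206344181044 - 288965) = 646767/(-4105155196272346253/14206344181044) = 646767*(-14206344181044/4105155196272346253) = -9188194606941284748/4105155196272346253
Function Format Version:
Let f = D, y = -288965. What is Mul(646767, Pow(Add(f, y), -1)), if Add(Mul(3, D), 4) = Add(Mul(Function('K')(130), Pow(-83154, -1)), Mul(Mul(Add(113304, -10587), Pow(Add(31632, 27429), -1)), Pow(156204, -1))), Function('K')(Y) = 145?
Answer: Rational(-9188194606941284748, 4105155196272346253) ≈ -2.2382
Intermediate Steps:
D = Rational(-18949996966793, 14206344181044) (D = Add(Rational(-4, 3), Mul(Rational(1, 3), Add(Mul(145, Pow(-83154, -1)), Mul(Mul(Add(113304, -10587), Pow(Add(31632, 27429), -1)), Pow(156204, -1))))) = Add(Rational(-4, 3), Mul(Rational(1, 3), Add(Mul(145, Rational(-1, 83154)), Mul(Mul(102717, Pow(59061, -1)), Rational(1, 156204))))) = Add(Rational(-4, 3), Mul(Rational(1, 3), Add(Rational(-145, 83154), Mul(Mul(102717, Rational(1, 59061)), Rational(1, 156204))))) = Add(Rational(-4, 3), Mul(Rational(1, 3), Add(Rational(-145, 83154), Mul(Rational(34239, 19687), Rational(1, 156204))))) = Add(Rational(-4, 3), Mul(Rational(1, 3), Add(Rational(-145, 83154), Rational(11413, 1025062716)))) = Add(Rational(-4, 3), Mul(Rational(1, 3), Rational(-8204725401, 4735448060348))) = Add(Rational(-4, 3), Rational(-2734908467, 4735448060348)) = Rational(-18949996966793, 14206344181044) ≈ -1.3339)
f = Rational(-18949996966793, 14206344181044) ≈ -1.3339
Mul(646767, Pow(Add(f, y), -1)) = Mul(646767, Pow(Add(Rational(-18949996966793, 14206344181044), -288965), -1)) = Mul(646767, Pow(Rational(-4105155196272346253, 14206344181044), -1)) = Mul(646767, Rational(-14206344181044, 4105155196272346253)) = Rational(-9188194606941284748, 4105155196272346253)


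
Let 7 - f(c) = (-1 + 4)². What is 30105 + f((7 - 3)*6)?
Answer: 30103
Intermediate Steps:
f(c) = -2 (f(c) = 7 - (-1 + 4)² = 7 - 1*3² = 7 - 1*9 = 7 - 9 = -2)
30105 + f((7 - 3)*6) = 30105 - 2 = 30103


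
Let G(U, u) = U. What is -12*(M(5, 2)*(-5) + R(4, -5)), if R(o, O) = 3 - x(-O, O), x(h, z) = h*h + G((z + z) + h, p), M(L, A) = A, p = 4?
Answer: 324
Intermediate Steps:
x(h, z) = h + h**2 + 2*z (x(h, z) = h*h + ((z + z) + h) = h**2 + (2*z + h) = h**2 + (h + 2*z) = h + h**2 + 2*z)
R(o, O) = 3 - O - O**2 (R(o, O) = 3 - (-O + (-O)**2 + 2*O) = 3 - (-O + O**2 + 2*O) = 3 - (O + O**2) = 3 + (-O - O**2) = 3 - O - O**2)
-12*(M(5, 2)*(-5) + R(4, -5)) = -12*(2*(-5) + (3 - 1*(-5) - 1*(-5)**2)) = -12*(-10 + (3 + 5 - 1*25)) = -12*(-10 + (3 + 5 - 25)) = -12*(-10 - 17) = -12*(-27) = 324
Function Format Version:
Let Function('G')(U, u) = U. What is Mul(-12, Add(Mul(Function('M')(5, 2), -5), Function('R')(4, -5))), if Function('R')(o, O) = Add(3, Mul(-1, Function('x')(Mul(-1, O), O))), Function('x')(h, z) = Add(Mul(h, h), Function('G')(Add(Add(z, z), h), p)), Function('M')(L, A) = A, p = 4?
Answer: 324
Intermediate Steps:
Function('x')(h, z) = Add(h, Pow(h, 2), Mul(2, z)) (Function('x')(h, z) = Add(Mul(h, h), Add(Add(z, z), h)) = Add(Pow(h, 2), Add(Mul(2, z), h)) = Add(Pow(h, 2), Add(h, Mul(2, z))) = Add(h, Pow(h, 2), Mul(2, z)))
Function('R')(o, O) = Add(3, Mul(-1, O), Mul(-1, Pow(O, 2))) (Function('R')(o, O) = Add(3, Mul(-1, Add(Mul(-1, O), Pow(Mul(-1, O), 2), Mul(2, O)))) = Add(3, Mul(-1, Add(Mul(-1, O), Pow(O, 2), Mul(2, O)))) = Add(3, Mul(-1, Add(O, Pow(O, 2)))) = Add(3, Add(Mul(-1, O), Mul(-1, Pow(O, 2)))) = Add(3, Mul(-1, O), Mul(-1, Pow(O, 2))))
Mul(-12, Add(Mul(Function('M')(5, 2), -5), Function('R')(4, -5))) = Mul(-12, Add(Mul(2, -5), Add(3, Mul(-1, -5), Mul(-1, Pow(-5, 2))))) = Mul(-12, Add(-10, Add(3, 5, Mul(-1, 25)))) = Mul(-12, Add(-10, Add(3, 5, -25))) = Mul(-12, Add(-10, -17)) = Mul(-12, -27) = 324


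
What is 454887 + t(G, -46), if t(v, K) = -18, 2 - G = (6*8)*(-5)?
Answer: 454869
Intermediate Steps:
G = 242 (G = 2 - 6*8*(-5) = 2 - 48*(-5) = 2 - 1*(-240) = 2 + 240 = 242)
454887 + t(G, -46) = 454887 - 18 = 454869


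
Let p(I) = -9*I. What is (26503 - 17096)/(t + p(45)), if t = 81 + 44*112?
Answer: 9407/4604 ≈ 2.0432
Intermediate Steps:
t = 5009 (t = 81 + 4928 = 5009)
(26503 - 17096)/(t + p(45)) = (26503 - 17096)/(5009 - 9*45) = 9407/(5009 - 405) = 9407/4604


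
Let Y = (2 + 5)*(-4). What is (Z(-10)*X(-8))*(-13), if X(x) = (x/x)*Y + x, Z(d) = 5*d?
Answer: -23400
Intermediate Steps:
Y = -28 (Y = 7*(-4) = -28)
X(x) = -28 + x (X(x) = (x/x)*(-28) + x = 1*(-28) + x = -28 + x)
(Z(-10)*X(-8))*(-13) = ((5*(-10))*(-28 - 8))*(-13) = -50*(-36)*(-13) = 1800*(-13) = -23400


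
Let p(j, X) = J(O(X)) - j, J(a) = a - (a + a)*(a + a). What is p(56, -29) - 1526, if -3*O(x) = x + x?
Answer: -27520/9 ≈ -3057.8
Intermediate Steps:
O(x) = -2*x/3 (O(x) = -(x + x)/3 = -2*x/3)
J(a) = a - 4*a² (J(a) = a - 2*a*2*a = a - 4*a²)
p(j, X) = -j - 2*X*(1 + 8*X/3)/3 (p(j, X) = (-2*X/3)*(1 - (-8)*X/3) - j = (-2*X/3)*(1 + 8*X/3) - j = -2*X*(1 + 8*X/3)/3 - j = -j - 2*X*(1 + 8*X/3)/3)
p(56, -29) - 1526 = (-1*56 - 2/9*(-29)*(3 + 8*(-29))) - 1526 = (-56 - 2/9*(-29)*(3 - 232)) - 1526 = (-56 - 2/9*(-29)*(-229)) - 1526 = (-56 - 13282/9) - 1526 = -13786/9 - 1526 = -27520/9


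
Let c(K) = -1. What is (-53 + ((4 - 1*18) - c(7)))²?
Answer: 4356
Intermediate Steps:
(-53 + ((4 - 1*18) - c(7)))² = (-53 + ((4 - 1*18) - 1*(-1)))² = (-53 + ((4 - 18) + 1))² = (-53 + (-14 + 1))² = (-53 - 13)² = (-66)² = 4356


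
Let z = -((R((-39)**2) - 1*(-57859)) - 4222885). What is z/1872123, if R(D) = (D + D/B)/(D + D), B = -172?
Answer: 477589591/214670104 ≈ 2.2248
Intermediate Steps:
R(D) = 171/344 (R(D) = (D + D/(-172))/(D + D) = (D + D*(-1/172))/((2*D)) = (D - D/172)*(1/(2*D)) = (171*D/172)*(1/(2*D)) = 171/344)
z = 1432768773/344 (z = -((171/344 - 1*(-57859)) - 4222885) = -((171/344 + 57859) - 4222885) = -(19903667/344 - 4222885) = -1*(-1432768773/344) = 1432768773/344 ≈ 4.1650e+6)
z/1872123 = (1432768773/344)/1872123 = (1432768773/344)*(1/1872123) = 477589591/214670104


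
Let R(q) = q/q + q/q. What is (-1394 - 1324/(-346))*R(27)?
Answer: -481000/173 ≈ -2780.3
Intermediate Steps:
R(q) = 2 (R(q) = 1 + 1 = 2)
(-1394 - 1324/(-346))*R(27) = (-1394 - 1324/(-346))*2 = (-1394 - 1324*(-1/346))*2 = (-1394 + 662/173)*2 = -240500/173*2 = -481000/173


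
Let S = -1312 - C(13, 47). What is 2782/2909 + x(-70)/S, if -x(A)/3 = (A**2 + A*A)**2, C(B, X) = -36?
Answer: 209536157458/927971 ≈ 2.2580e+5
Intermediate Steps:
S = -1276 (S = -1312 - 1*(-36) = -1312 + 36 = -1276)
x(A) = -12*A**4 (x(A) = -3*(A**2 + A*A)**2 = -3*(A**2 + A**2)**2 = -3*4*A**4 = -12*A**4)
2782/2909 + x(-70)/S = 2782/2909 - 12*(-70)**4/(-1276) = 2782*(1/2909) - 12*24010000*(-1/1276) = 2782/2909 - 288120000*(-1/1276) = 2782/2909 + 72030000/319 = 209536157458/927971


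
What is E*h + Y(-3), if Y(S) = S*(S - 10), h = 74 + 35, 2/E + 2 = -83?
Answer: 3097/85 ≈ 36.435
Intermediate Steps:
E = -2/85 (E = 2/(-2 - 83) = 2/(-85) = 2*(-1/85) = -2/85 ≈ -0.023529)
h = 109
Y(S) = S*(-10 + S)
E*h + Y(-3) = -2/85*109 - 3*(-10 - 3) = -218/85 - 3*(-13) = -218/85 + 39 = 3097/85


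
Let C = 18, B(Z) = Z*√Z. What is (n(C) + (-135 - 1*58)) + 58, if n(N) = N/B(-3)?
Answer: -135 + 2*I*√3 ≈ -135.0 + 3.4641*I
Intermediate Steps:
B(Z) = Z^(3/2)
n(N) = I*N*√3/9 (n(N) = N/((-3)^(3/2)) = N/((-3*I*√3)) = N*(I*√3/9) = I*N*√3/9)
(n(C) + (-135 - 1*58)) + 58 = ((⅑)*I*18*√3 + (-135 - 1*58)) + 58 = (2*I*√3 + (-135 - 58)) + 58 = (2*I*√3 - 193) + 58 = (-193 + 2*I*√3) + 58 = -135 + 2*I*√3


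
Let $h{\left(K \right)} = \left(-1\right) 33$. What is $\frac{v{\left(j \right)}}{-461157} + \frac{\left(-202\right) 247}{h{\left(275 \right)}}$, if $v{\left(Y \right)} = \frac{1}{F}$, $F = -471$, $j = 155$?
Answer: $\frac{3612407875217}{2389254417} \approx 1511.9$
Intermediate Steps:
$h{\left(K \right)} = -33$
$v{\left(Y \right)} = - \frac{1}{471}$ ($v{\left(Y \right)} = \frac{1}{-471} = - \frac{1}{471}$)
$\frac{v{\left(j \right)}}{-461157} + \frac{\left(-202\right) 247}{h{\left(275 \right)}} = - \frac{1}{471 \left(-461157\right)} + \frac{\left(-202\right) 247}{-33} = \left(- \frac{1}{471}\right) \left(- \frac{1}{461157}\right) - - \frac{49894}{33} = \frac{1}{217204947} + \frac{49894}{33} = \frac{3612407875217}{2389254417}$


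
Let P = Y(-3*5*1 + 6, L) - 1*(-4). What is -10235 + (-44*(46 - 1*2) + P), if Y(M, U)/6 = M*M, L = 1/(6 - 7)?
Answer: -11681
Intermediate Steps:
L = -1 (L = 1/(-1) = -1)
Y(M, U) = 6*M² (Y(M, U) = 6*(M*M) = 6*M²)
P = 490 (P = 6*(-3*5*1 + 6)² - 1*(-4) = 6*(-15*1 + 6)² + 4 = 6*(-15 + 6)² + 4 = 6*(-9)² + 4 = 6*81 + 4 = 486 + 4 = 490)
-10235 + (-44*(46 - 1*2) + P) = -10235 + (-44*(46 - 1*2) + 490) = -10235 + (-44*(46 - 2) + 490) = -10235 + (-44*44 + 490) = -10235 + (-1936 + 490) = -10235 - 1446 = -11681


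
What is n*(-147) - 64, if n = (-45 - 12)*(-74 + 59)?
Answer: -125749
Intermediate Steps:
n = 855 (n = -57*(-15) = 855)
n*(-147) - 64 = 855*(-147) - 64 = -125685 - 64 = -125749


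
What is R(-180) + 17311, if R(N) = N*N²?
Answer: -5814689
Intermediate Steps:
R(N) = N³
R(-180) + 17311 = (-180)³ + 17311 = -5832000 + 17311 = -5814689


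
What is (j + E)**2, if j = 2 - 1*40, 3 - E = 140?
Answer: 30625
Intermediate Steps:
E = -137 (E = 3 - 1*140 = 3 - 140 = -137)
j = -38 (j = 2 - 40 = -38)
(j + E)**2 = (-38 - 137)**2 = (-175)**2 = 30625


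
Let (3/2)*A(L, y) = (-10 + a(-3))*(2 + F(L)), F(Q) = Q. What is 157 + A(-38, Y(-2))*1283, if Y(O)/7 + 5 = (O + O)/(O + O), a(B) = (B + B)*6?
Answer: 1416589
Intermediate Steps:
a(B) = 12*B (a(B) = (2*B)*6 = 12*B)
Y(O) = -28 (Y(O) = -35 + 7*((O + O)/(O + O)) = -35 + 7*((2*O)/((2*O))) = -35 + 7*((2*O)*(1/(2*O))) = -35 + 7*1 = -35 + 7 = -28)
A(L, y) = -184/3 - 92*L/3 (A(L, y) = 2*((-10 + 12*(-3))*(2 + L))/3 = 2*((-10 - 36)*(2 + L))/3 = 2*(-46*(2 + L))/3 = 2*(-92 - 46*L)/3 = -184/3 - 92*L/3)
157 + A(-38, Y(-2))*1283 = 157 + (-184/3 - 92/3*(-38))*1283 = 157 + (-184/3 + 3496/3)*1283 = 157 + 1104*1283 = 157 + 1416432 = 1416589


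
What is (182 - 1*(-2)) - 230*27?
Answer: -6026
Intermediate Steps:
(182 - 1*(-2)) - 230*27 = (182 + 2) - 6210 = 184 - 6210 = -6026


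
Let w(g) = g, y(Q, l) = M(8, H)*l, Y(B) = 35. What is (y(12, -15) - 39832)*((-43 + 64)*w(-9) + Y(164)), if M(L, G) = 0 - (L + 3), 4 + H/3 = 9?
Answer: 6108718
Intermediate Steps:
H = 15 (H = -12 + 3*9 = -12 + 27 = 15)
M(L, G) = -3 - L (M(L, G) = 0 - (3 + L) = 0 + (-3 - L) = -3 - L)
y(Q, l) = -11*l (y(Q, l) = (-3 - 1*8)*l = (-3 - 8)*l = -11*l)
(y(12, -15) - 39832)*((-43 + 64)*w(-9) + Y(164)) = (-11*(-15) - 39832)*((-43 + 64)*(-9) + 35) = (165 - 39832)*(21*(-9) + 35) = -39667*(-189 + 35) = -39667*(-154) = 6108718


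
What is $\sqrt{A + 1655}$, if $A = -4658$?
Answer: $i \sqrt{3003} \approx 54.8 i$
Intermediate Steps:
$\sqrt{A + 1655} = \sqrt{-4658 + 1655} = \sqrt{-3003} = i \sqrt{3003}$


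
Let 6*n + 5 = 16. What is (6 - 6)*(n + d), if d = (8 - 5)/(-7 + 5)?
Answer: 0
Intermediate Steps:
d = -3/2 (d = 3/(-2) = 3*(-½) = -3/2 ≈ -1.5000)
n = 11/6 (n = -⅚ + (⅙)*16 = -⅚ + 8/3 = 11/6 ≈ 1.8333)
(6 - 6)*(n + d) = (6 - 6)*(11/6 - 3/2) = 0*(⅓) = 0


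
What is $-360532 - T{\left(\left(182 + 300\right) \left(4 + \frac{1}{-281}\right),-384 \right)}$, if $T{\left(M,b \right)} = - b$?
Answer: $-360916$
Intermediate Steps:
$-360532 - T{\left(\left(182 + 300\right) \left(4 + \frac{1}{-281}\right),-384 \right)} = -360532 - \left(-1\right) \left(-384\right) = -360532 - 384 = -360916$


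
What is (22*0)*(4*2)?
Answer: 0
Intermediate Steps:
(22*0)*(4*2) = 0*8 = 0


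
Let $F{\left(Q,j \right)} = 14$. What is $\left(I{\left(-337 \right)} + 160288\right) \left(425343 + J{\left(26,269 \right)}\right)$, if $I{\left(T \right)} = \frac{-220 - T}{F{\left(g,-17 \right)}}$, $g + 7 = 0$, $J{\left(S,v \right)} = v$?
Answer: $\frac{477568372094}{7} \approx 6.8224 \cdot 10^{10}$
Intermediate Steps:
$g = -7$ ($g = -7 + 0 = -7$)
$I{\left(T \right)} = - \frac{110}{7} - \frac{T}{14}$ ($I{\left(T \right)} = \frac{-220 - T}{14} = \left(-220 - T\right) \frac{1}{14} = - \frac{110}{7} - \frac{T}{14}$)
$\left(I{\left(-337 \right)} + 160288\right) \left(425343 + J{\left(26,269 \right)}\right) = \left(\left(- \frac{110}{7} - - \frac{337}{14}\right) + 160288\right) \left(425343 + 269\right) = \left(\left(- \frac{110}{7} + \frac{337}{14}\right) + 160288\right) 425612 = \left(\frac{117}{14} + 160288\right) 425612 = \frac{2244149}{14} \cdot 425612 = \frac{477568372094}{7}$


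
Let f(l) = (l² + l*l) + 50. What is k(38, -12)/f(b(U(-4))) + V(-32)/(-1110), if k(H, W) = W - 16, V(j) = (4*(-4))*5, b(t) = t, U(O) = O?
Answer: -1226/4551 ≈ -0.26939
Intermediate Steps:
V(j) = -80 (V(j) = -16*5 = -80)
k(H, W) = -16 + W
f(l) = 50 + 2*l² (f(l) = (l² + l²) + 50 = 2*l² + 50 = 50 + 2*l²)
k(38, -12)/f(b(U(-4))) + V(-32)/(-1110) = (-16 - 12)/(50 + 2*(-4)²) - 80/(-1110) = -28/(50 + 2*16) - 80*(-1/1110) = -28/(50 + 32) + 8/111 = -28/82 + 8/111 = -28*1/82 + 8/111 = -14/41 + 8/111 = -1226/4551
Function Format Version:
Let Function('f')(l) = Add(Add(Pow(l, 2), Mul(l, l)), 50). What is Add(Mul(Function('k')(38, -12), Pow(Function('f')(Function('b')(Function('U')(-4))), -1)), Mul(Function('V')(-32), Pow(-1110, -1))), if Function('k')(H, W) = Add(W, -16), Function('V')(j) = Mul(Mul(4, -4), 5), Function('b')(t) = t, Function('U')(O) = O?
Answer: Rational(-1226, 4551) ≈ -0.26939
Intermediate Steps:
Function('V')(j) = -80 (Function('V')(j) = Mul(-16, 5) = -80)
Function('k')(H, W) = Add(-16, W)
Function('f')(l) = Add(50, Mul(2, Pow(l, 2))) (Function('f')(l) = Add(Add(Pow(l, 2), Pow(l, 2)), 50) = Add(Mul(2, Pow(l, 2)), 50) = Add(50, Mul(2, Pow(l, 2))))
Add(Mul(Function('k')(38, -12), Pow(Function('f')(Function('b')(Function('U')(-4))), -1)), Mul(Function('V')(-32), Pow(-1110, -1))) = Add(Mul(Add(-16, -12), Pow(Add(50, Mul(2, Pow(-4, 2))), -1)), Mul(-80, Pow(-1110, -1))) = Add(Mul(-28, Pow(Add(50, Mul(2, 16)), -1)), Mul(-80, Rational(-1, 1110))) = Add(Mul(-28, Pow(Add(50, 32), -1)), Rational(8, 111)) = Add(Mul(-28, Pow(82, -1)), Rational(8, 111)) = Add(Mul(-28, Rational(1, 82)), Rational(8, 111)) = Add(Rational(-14, 41), Rational(8, 111)) = Rational(-1226, 4551)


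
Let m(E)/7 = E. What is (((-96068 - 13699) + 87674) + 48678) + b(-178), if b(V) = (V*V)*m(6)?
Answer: 1357313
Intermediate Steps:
m(E) = 7*E
b(V) = 42*V**2 (b(V) = (V*V)*(7*6) = V**2*42 = 42*V**2)
(((-96068 - 13699) + 87674) + 48678) + b(-178) = (((-96068 - 13699) + 87674) + 48678) + 42*(-178)**2 = ((-109767 + 87674) + 48678) + 42*31684 = (-22093 + 48678) + 1330728 = 26585 + 1330728 = 1357313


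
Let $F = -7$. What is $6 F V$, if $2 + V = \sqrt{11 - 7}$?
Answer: $0$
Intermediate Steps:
$V = 0$ ($V = -2 + \sqrt{11 - 7} = -2 + \sqrt{4} = -2 + 2 = 0$)
$6 F V = 6 \left(-7\right) 0 = \left(-42\right) 0 = 0$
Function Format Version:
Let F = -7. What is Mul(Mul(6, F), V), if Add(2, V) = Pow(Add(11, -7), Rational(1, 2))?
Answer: 0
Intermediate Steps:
V = 0 (V = Add(-2, Pow(Add(11, -7), Rational(1, 2))) = Add(-2, Pow(4, Rational(1, 2))) = Add(-2, 2) = 0)
Mul(Mul(6, F), V) = Mul(Mul(6, -7), 0) = Mul(-42, 0) = 0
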